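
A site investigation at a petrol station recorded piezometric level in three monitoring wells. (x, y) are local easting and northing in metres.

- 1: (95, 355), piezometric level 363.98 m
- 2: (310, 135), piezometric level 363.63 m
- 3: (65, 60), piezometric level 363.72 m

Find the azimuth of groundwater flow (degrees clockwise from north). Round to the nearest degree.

Taking 1 as reference: 2−1 = (215, -220, -0.35); 3−1 = (-30, -295, -0.26).
Determinant of the coordinate differences = 215·(-295) − (-30)·(-220) = -70025.
∂h/∂x = [(-0.35)·(-295) − (-0.26)·(-220)] / -70025 = -0.0006576
∂h/∂y = [215·(-0.26) − (-30)·(-0.35)] / -70025 = +0.0009482
Flow direction (−∇h) has components (+0.0006576 E, -0.0009482 N).
Azimuth = atan2(E, N) = atan2(+0.0006576, -0.0009482) = 145.3° ≈ 145°.

145°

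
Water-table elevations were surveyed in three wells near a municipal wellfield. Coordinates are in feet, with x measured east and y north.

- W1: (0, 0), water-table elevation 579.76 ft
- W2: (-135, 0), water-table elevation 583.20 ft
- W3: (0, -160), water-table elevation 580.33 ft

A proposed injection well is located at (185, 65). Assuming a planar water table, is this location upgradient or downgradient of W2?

downgradient

∂h/∂x = (583.20 − 579.76) / (-135 − 0) = -0.02548
∂h/∂y = (580.33 − 579.76) / (-160 − 0) = -0.003563
Head at (185, 65) = 579.76 + (-0.02548)·(185) + (-0.003563)·(65) = 574.81 ft.
That is lower than the 583.20 ft at W2, so the point is downgradient.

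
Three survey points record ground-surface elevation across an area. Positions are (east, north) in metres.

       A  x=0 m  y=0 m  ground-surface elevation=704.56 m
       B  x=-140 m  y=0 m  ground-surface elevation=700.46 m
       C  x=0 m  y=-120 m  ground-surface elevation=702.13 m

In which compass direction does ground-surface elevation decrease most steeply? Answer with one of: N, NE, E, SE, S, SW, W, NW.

∂z/∂x = (700.46 − 704.56) / (-140 − 0) = +0.02929
∂z/∂y = (702.13 − 704.56) / (-120 − 0) = +0.02025
Steepest decrease is along −∇f = (-0.02929 E, -0.02025 N) → southwest.

SW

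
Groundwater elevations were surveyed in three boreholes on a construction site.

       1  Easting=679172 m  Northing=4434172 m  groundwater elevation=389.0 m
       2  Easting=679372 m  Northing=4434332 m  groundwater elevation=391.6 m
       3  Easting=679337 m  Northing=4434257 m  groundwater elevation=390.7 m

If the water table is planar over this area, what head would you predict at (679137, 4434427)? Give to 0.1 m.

With h = a·x + b·y + c and 1 as origin, the differences give:
  200·a + 160·b = +2.6
  165·a + 85·b = +1.7
Eliminate b (×85 and ×160, subtract): -9400·a = -51.00 → a = ∂h/∂x = +0.005426
Back-substitute: b = ∂h/∂y = +0.009468.
h(679137, 4434427) = 389.0 + (+0.005426)·(-35) + (+0.009468)·(255) = 389.0 -0.190 +2.414 = 391.224 m.

391.2 m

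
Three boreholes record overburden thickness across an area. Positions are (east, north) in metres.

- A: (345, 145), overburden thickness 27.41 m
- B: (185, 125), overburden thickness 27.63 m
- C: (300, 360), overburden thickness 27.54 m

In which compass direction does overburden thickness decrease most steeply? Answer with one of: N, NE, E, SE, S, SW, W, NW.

With d = a·x + b·y + c and A as origin, the differences give:
  (-160)·a + (-20)·b = +0.22
  (-45)·a + 215·b = +0.13
Eliminate b (×215 and ×(-20), subtract): -35300·a = 49.900 → a = ∂d/∂x = -0.001414
Back-substitute: b = ∂d/∂y = +0.0003088.
Steepest decrease is along −∇f = (+0.001414 E, -0.0003088 N) → east.

E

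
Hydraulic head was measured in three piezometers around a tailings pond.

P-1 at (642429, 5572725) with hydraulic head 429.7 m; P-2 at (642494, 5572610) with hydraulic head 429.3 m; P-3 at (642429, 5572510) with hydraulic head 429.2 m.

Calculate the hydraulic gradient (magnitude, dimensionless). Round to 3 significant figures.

Taking P-1 as reference: P-2−P-1 = (65, -115, -0.4); P-3−P-1 = (0, -215, -0.5).
Determinant of the coordinate differences = 65·(-215) − 0·(-115) = -13975.
∂h/∂x = [(-0.4)·(-215) − (-0.5)·(-115)] / -13975 = -0.002039
∂h/∂y = [65·(-0.5) − 0·(-0.4)] / -13975 = +0.002326
|∇h| = √(-0.002039² + 0.002326²) = 0.003093

0.00309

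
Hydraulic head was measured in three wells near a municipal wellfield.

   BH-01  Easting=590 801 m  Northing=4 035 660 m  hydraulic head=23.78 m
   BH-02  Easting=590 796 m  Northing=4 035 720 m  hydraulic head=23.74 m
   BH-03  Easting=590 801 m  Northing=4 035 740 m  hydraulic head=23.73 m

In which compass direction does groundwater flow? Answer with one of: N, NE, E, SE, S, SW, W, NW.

NW

With h = a·x + b·y + c and BH-01 as origin, the differences give:
  (-5)·a + 60·b = -0.04
  0·a + 80·b = -0.05
Eliminate b (×80 and ×60, subtract): -400·a = -0.200 → a = ∂h/∂x = +0.0005000
Back-substitute: b = ∂h/∂y = -0.0006250.
Flow = −∇h = (-0.0005000 east, +0.0006250 north), which points northwest.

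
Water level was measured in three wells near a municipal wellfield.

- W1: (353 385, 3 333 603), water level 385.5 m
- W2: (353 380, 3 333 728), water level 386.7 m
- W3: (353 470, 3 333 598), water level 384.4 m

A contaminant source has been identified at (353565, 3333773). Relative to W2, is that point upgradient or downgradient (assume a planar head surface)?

Taking W1 as reference: W2−W1 = (-5, 125, +1.2); W3−W1 = (85, -5, -1.1).
Solve a·Δx + b·Δy = Δh: det = (-5)·(-5) − 85·125 = -10600.
∂h/∂x = [(+1.2)·(-5) − (-1.1)·125] / -10600 = -0.01241
∂h/∂y = [(-5)·(-1.1) − 85·(+1.2)] / -10600 = +0.009104
Head at (353565, 3333773) = 385.5 + (-0.01241)·(180) + (+0.009104)·(170) = 384.81 m.
That is lower than the 386.7 m at W2, so the point is downgradient.

downgradient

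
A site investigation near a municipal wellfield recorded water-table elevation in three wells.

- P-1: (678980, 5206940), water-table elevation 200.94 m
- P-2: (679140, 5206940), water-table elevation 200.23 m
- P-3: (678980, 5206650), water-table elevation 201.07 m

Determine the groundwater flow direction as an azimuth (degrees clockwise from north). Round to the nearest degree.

∂h/∂x = (200.23 − 200.94) / (679140 − 678980) = -0.004438
∂h/∂y = (201.07 − 200.94) / (5206650 − 5206940) = -0.0004483
Flow direction (−∇h) has components (+0.004438 E, +0.0004483 N).
Azimuth = atan2(E, N) = atan2(+0.004438, +0.0004483) = 84.2° ≈ 084°.

084°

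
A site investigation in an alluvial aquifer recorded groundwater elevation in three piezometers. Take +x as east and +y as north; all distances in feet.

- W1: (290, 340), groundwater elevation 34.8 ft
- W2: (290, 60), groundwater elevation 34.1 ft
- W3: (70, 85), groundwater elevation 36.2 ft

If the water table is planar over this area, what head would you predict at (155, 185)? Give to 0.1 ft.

Taking W1 as reference: W2−W1 = (0, -280, -0.7); W3−W1 = (-220, -255, +1.4).
Solve a·Δx + b·Δy = Δh: det = 0·(-255) − (-220)·(-280) = -61600.
∂h/∂x = [(-0.7)·(-255) − (+1.4)·(-280)] / -61600 = -0.009261
∂h/∂y = [0·(+1.4) − (-220)·(-0.7)] / -61600 = +0.002500
h(155, 185) = 34.8 + (-0.009261)·(-135) + (+0.002500)·(-155) = 34.8 +1.250 -0.387 = 35.663 ft.

35.7 ft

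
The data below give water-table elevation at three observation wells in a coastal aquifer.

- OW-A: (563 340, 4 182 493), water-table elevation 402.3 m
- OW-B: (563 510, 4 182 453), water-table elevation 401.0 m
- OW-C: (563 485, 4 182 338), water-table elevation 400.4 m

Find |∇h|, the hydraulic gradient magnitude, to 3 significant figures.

Differences from OW-A: to OW-B (Δx, Δy, Δh) = (170, -40, -1.3); to OW-C = (145, -155, -1.9).
Determinant of the coordinate differences = 170·(-155) − 145·(-40) = -20550.
∂h/∂x = [(-1.3)·(-155) − (-1.9)·(-40)] / -20550 = -0.006107
∂h/∂y = [170·(-1.9) − 145·(-1.3)] / -20550 = +0.006545
|∇h| = √(-0.006107² + 0.006545²) = 0.008952

0.00895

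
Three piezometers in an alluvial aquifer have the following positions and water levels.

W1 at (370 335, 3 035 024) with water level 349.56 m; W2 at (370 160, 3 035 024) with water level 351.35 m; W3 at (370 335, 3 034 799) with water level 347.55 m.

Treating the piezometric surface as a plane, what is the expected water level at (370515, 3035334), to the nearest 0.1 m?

∂h/∂x = (351.35 − 349.56) / (370160 − 370335) = -0.01023
∂h/∂y = (347.55 − 349.56) / (3034799 − 3035024) = +0.008933
h(370515, 3035334) = 349.56 + (-0.01023)·(180) + (+0.008933)·(310) = 349.56 -1.841 +2.769 = 350.488 m.

350.5 m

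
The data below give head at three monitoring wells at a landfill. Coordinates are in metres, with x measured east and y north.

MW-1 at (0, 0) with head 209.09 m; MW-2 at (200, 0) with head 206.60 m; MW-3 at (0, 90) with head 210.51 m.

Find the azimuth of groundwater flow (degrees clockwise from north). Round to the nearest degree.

∂h/∂x = (206.60 − 209.09) / (200 − 0) = -0.01245
∂h/∂y = (210.51 − 209.09) / (90 − 0) = +0.01578
Flow direction (−∇h) has components (+0.01245 E, -0.01578 N).
Azimuth = atan2(E, N) = atan2(+0.01245, -0.01578) = 141.7° ≈ 142°.

142°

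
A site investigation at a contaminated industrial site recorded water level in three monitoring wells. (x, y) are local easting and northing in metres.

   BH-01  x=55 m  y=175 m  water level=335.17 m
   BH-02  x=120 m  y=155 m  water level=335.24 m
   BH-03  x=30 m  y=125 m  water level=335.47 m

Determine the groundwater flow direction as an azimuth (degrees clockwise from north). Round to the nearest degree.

Taking BH-01 as reference: BH-02−BH-01 = (65, -20, +0.07); BH-03−BH-01 = (-25, -50, +0.30).
Determinant of the coordinate differences = 65·(-50) − (-25)·(-20) = -3750.
∂h/∂x = [(+0.07)·(-50) − (+0.30)·(-20)] / -3750 = -0.0006667
∂h/∂y = [65·(+0.30) − (-25)·(+0.07)] / -3750 = -0.005667
Flow direction (−∇h) has components (+0.0006667 E, +0.005667 N).
Azimuth = atan2(E, N) = atan2(+0.0006667, +0.005667) = 6.7° ≈ 007°.

007°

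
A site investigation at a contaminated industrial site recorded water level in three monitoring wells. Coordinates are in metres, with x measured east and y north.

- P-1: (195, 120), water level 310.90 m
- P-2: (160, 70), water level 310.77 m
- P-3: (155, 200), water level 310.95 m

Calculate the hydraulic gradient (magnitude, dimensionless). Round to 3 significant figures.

With h = a·x + b·y + c and P-1 as origin, the differences give:
  (-35)·a + (-50)·b = -0.13
  (-40)·a + 80·b = +0.05
Eliminate b (×80 and ×(-50), subtract): -4800·a = -7.900 → a = ∂h/∂x = +0.001646
Back-substitute: b = ∂h/∂y = +0.001448.
|∇h| = √(0.001646² + 0.001448²) = 0.002192

0.00219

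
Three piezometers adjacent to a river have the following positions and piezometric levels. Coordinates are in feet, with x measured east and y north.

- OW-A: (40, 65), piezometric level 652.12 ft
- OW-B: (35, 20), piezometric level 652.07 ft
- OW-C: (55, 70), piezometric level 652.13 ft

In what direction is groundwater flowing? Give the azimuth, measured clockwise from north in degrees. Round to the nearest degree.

196°

Differences from OW-A: to OW-B (Δx, Δy, Δh) = (-5, -45, -0.05); to OW-C = (15, 5, +0.01).
Determinant of the coordinate differences = (-5)·5 − 15·(-45) = 650.
∂h/∂x = [(-0.05)·5 − (+0.01)·(-45)] / 650 = +0.0003077
∂h/∂y = [(-5)·(+0.01) − 15·(-0.05)] / 650 = +0.001077
Flow direction (−∇h) has components (-0.0003077 E, -0.001077 N).
Azimuth = atan2(E, N) = atan2(-0.0003077, -0.001077) = 195.9° ≈ 196°.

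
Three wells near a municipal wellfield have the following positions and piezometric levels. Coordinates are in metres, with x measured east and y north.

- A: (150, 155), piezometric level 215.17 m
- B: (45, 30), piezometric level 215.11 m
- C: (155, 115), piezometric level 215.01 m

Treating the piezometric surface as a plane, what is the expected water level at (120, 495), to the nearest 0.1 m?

Taking A as reference: B−A = (-105, -125, -0.06); C−A = (5, -40, -0.16).
Solve a·Δx + b·Δy = Δh: det = (-105)·(-40) − 5·(-125) = 4825.
∂h/∂x = [(-0.06)·(-40) − (-0.16)·(-125)] / 4825 = -0.003648
∂h/∂y = [(-105)·(-0.16) − 5·(-0.06)] / 4825 = +0.003544
h(120, 495) = 215.17 + (-0.003648)·(-30) + (+0.003544)·(340) = 215.17 +0.109 +1.205 = 216.484 m.

216.5 m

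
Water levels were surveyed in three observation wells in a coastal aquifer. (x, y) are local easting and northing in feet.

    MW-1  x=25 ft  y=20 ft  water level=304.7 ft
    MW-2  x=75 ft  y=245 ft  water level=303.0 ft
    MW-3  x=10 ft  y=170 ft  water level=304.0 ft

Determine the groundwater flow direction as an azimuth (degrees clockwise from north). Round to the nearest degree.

058°

Differences from MW-1: to MW-2 (Δx, Δy, Δh) = (50, 225, -1.7); to MW-3 = (-15, 150, -0.7).
Solve a·Δx + b·Δy = Δh: det = 50·150 − (-15)·225 = 10875.
∂h/∂x = [(-1.7)·150 − (-0.7)·225] / 10875 = -0.008966
∂h/∂y = [50·(-0.7) − (-15)·(-1.7)] / 10875 = -0.005563
Flow direction (−∇h) has components (+0.008966 E, +0.005563 N).
Azimuth = atan2(E, N) = atan2(+0.008966, +0.005563) = 58.2° ≈ 058°.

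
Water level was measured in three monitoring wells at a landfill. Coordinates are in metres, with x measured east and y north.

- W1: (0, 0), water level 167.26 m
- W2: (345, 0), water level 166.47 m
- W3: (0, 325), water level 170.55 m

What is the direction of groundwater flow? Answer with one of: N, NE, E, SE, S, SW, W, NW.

∂h/∂x = (166.47 − 167.26) / (345 − 0) = -0.002290
∂h/∂y = (170.55 − 167.26) / (325 − 0) = +0.01012
Flow = −∇h = (+0.002290 east, -0.01012 north), which points south.

S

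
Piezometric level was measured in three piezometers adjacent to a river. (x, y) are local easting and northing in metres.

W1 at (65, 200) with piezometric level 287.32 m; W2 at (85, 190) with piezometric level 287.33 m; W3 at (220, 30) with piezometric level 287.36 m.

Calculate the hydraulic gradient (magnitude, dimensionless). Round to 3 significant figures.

Taking W1 as reference: W2−W1 = (20, -10, +0.01); W3−W1 = (155, -170, +0.04).
Determinant of the coordinate differences = 20·(-170) − 155·(-10) = -1850.
∂h/∂x = [(+0.01)·(-170) − (+0.04)·(-10)] / -1850 = +0.0007027
∂h/∂y = [20·(+0.04) − 155·(+0.01)] / -1850 = +0.0004054
|∇h| = √(0.0007027² + 0.0004054²) = 0.0008113

0.000811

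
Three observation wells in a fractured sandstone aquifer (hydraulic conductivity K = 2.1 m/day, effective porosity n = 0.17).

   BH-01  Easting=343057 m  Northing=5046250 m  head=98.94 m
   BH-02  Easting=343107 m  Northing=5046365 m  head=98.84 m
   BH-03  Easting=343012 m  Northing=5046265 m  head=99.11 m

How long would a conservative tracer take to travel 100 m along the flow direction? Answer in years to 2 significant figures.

6.1 years

Taking BH-01 as reference: BH-02−BH-01 = (50, 115, -0.10); BH-03−BH-01 = (-45, 15, +0.17).
Solve a·Δx + b·Δy = Δh: det = 50·15 − (-45)·115 = 5925.
∂h/∂x = [(-0.10)·15 − (+0.17)·115] / 5925 = -0.003553
∂h/∂y = [50·(+0.17) − (-45)·(-0.10)] / 5925 = +0.0006751
|∇h| = √(-0.003553² + 0.0006751²) = 0.003617
Seepage velocity v = K·i/n = 2.1 × 0.003617 / 0.17 = 0.04468 m/day.
t = 100 / 0.04468 = 2238 days = 6.13 years.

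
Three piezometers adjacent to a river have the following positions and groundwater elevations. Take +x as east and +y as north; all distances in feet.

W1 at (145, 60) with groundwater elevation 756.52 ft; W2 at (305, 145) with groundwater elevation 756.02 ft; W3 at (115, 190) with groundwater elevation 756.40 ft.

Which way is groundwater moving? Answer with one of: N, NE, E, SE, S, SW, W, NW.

With h = a·x + b·y + c and W1 as origin, the differences give:
  160·a + 85·b = -0.50
  (-30)·a + 130·b = -0.12
Eliminate b (×130 and ×85, subtract): 23350·a = -54.800 → a = ∂h/∂x = -0.002347
Back-substitute: b = ∂h/∂y = -0.001465.
Flow = −∇h = (+0.002347 east, +0.001465 north), which points northeast.

NE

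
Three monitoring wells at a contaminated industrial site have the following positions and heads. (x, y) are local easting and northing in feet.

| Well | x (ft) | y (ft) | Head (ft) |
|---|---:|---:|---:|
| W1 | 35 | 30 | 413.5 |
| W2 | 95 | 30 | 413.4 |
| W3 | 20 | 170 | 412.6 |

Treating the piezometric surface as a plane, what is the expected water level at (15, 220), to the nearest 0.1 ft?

Taking W1 as reference: W2−W1 = (60, 0, -0.1); W3−W1 = (-15, 140, -0.9).
Solve a·Δx + b·Δy = Δh: det = 60·140 − (-15)·0 = 8400.
∂h/∂x = [(-0.1)·140 − (-0.9)·0] / 8400 = -0.001667
∂h/∂y = [60·(-0.9) − (-15)·(-0.1)] / 8400 = -0.006607
h(15, 220) = 413.5 + (-0.001667)·(-20) + (-0.006607)·(190) = 413.5 +0.033 -1.255 = 412.278 ft.

412.3 ft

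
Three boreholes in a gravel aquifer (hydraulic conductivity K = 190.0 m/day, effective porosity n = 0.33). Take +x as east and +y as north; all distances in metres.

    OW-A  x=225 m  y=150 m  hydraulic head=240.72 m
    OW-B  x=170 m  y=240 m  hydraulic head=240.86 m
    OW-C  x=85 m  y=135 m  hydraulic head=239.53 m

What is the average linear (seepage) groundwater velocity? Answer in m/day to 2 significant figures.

Differences from OW-A: to OW-B (Δx, Δy, Δh) = (-55, 90, +0.14); to OW-C = (-140, -15, -1.19).
Solve a·Δx + b·Δy = Δh: det = (-55)·(-15) − (-140)·90 = 13425.
∂h/∂x = [(+0.14)·(-15) − (-1.19)·90] / 13425 = +0.007821
∂h/∂y = [(-55)·(-1.19) − (-140)·(+0.14)] / 13425 = +0.006335
|∇h| = √(0.007821² + 0.006335²) = 0.01006
Seepage velocity v = K·i/n = 190.0 × 0.01006 / 0.33 = 5.792 m/day.

5.8 m/day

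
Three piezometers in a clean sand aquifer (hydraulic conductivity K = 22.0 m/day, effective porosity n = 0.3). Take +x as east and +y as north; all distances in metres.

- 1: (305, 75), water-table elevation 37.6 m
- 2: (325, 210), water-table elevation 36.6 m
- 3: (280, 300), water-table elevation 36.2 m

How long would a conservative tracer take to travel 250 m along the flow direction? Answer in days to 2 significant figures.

Differences from 1: to 2 (Δx, Δy, Δh) = (20, 135, -1.0); to 3 = (-25, 225, -1.4).
Determinant of the coordinate differences = 20·225 − (-25)·135 = 7875.
∂h/∂x = [(-1.0)·225 − (-1.4)·135] / 7875 = -0.004571
∂h/∂y = [20·(-1.4) − (-25)·(-1.0)] / 7875 = -0.006730
|∇h| = √(-0.004571² + -0.006730²) = 0.008136
Seepage velocity v = K·i/n = 22.0 × 0.008136 / 0.3 = 0.5966 m/day.
t = 250 / 0.5966 = 419 days.

420 days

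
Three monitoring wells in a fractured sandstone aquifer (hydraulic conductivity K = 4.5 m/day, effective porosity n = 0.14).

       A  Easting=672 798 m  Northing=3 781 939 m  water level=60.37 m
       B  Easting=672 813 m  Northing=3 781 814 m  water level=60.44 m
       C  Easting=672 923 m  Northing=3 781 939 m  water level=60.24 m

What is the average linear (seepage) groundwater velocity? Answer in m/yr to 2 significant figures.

15 m/yr

Differences from A: to B (Δx, Δy, Δh) = (15, -125, +0.07); to C = (125, 0, -0.13).
Determinant of the coordinate differences = 15·0 − 125·(-125) = 15625.
∂h/∂x = [(+0.07)·0 − (-0.13)·(-125)] / 15625 = -0.001040
∂h/∂y = [15·(-0.13) − 125·(+0.07)] / 15625 = -0.0006848
|∇h| = √(-0.001040² + -0.0006848²) = 0.001245
Seepage velocity v = K·i/n = 4.5 × 0.001245 / 0.14 = 0.04002 m/day = 14.62 m/yr.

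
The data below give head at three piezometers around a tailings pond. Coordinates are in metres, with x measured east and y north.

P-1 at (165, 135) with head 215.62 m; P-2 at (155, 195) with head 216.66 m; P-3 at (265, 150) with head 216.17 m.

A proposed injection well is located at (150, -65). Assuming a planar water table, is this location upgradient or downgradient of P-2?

downgradient

With h = a·x + b·y + c and P-1 as origin, the differences give:
  (-10)·a + 60·b = +1.04
  100·a + 15·b = +0.55
Eliminate b (×15 and ×60, subtract): -6150·a = -17.400 → a = ∂h/∂x = +0.002829
Back-substitute: b = ∂h/∂y = +0.01780.
Head at (150, -65) = 215.62 + (+0.002829)·(-15) + (+0.01780)·(-200) = 212.02 m.
That is lower than the 216.66 m at P-2, so the point is downgradient.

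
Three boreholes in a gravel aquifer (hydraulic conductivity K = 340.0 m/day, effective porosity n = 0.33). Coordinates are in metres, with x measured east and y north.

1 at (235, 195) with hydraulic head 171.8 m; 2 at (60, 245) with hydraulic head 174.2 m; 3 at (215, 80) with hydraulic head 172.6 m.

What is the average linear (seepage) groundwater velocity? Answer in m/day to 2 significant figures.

16 m/day

Taking 1 as reference: 2−1 = (-175, 50, +2.4); 3−1 = (-20, -115, +0.8).
Determinant of the coordinate differences = (-175)·(-115) − (-20)·50 = 21125.
∂h/∂x = [(+2.4)·(-115) − (+0.8)·50] / 21125 = -0.01496
∂h/∂y = [(-175)·(+0.8) − (-20)·(+2.4)] / 21125 = -0.004355
|∇h| = √(-0.01496² + -0.004355²) = 0.01558
Seepage velocity v = K·i/n = 340.0 × 0.01558 / 0.33 = 16.05 m/day.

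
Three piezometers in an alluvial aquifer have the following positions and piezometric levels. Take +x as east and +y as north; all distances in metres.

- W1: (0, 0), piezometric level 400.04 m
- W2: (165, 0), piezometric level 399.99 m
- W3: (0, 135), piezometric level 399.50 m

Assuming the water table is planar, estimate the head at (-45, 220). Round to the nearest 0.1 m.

399.2 m

∂h/∂x = (399.99 − 400.04) / (165 − 0) = -0.0003030
∂h/∂y = (399.50 − 400.04) / (135 − 0) = -0.004000
h(-45, 220) = 400.04 + (-0.0003030)·(-45) + (-0.004000)·(220) = 400.04 +0.014 -0.880 = 399.174 m.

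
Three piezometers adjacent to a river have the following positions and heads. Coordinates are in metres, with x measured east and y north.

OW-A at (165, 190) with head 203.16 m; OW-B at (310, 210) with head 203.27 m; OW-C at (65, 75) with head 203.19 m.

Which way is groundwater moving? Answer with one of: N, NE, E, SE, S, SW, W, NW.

With h = a·x + b·y + c and OW-A as origin, the differences give:
  145·a + 20·b = +0.11
  (-100)·a + (-115)·b = +0.03
Eliminate b (×(-115) and ×20, subtract): -14675·a = -13.250 → a = ∂h/∂x = +0.0009029
Back-substitute: b = ∂h/∂y = -0.001046.
Flow = −∇h = (-0.0009029 east, +0.001046 north), which points northwest.

NW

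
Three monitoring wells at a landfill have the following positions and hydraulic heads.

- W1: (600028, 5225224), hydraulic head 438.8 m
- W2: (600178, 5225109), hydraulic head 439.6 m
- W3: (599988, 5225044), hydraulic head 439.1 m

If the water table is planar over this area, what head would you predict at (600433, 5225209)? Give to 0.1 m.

With h = a·x + b·y + c and W1 as origin, the differences give:
  150·a + (-115)·b = +0.8
  (-40)·a + (-180)·b = +0.3
Eliminate b (×(-180) and ×(-115), subtract): -31600·a = -109.50 → a = ∂h/∂x = +0.003465
Back-substitute: b = ∂h/∂y = -0.002437.
h(600433, 5225209) = 438.8 + (+0.003465)·(405) + (-0.002437)·(-15) = 438.8 +1.403 +0.037 = 440.240 m.

440.2 m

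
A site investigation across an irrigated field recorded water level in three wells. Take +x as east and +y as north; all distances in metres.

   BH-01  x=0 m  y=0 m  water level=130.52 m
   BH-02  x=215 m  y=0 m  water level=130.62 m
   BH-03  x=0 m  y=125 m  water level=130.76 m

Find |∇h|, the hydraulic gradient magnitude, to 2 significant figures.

0.0020

∂h/∂x = (130.62 − 130.52) / (215 − 0) = +0.0004651
∂h/∂y = (130.76 − 130.52) / (125 − 0) = +0.001920
|∇h| = √(0.0004651² + 0.001920²) = 0.001976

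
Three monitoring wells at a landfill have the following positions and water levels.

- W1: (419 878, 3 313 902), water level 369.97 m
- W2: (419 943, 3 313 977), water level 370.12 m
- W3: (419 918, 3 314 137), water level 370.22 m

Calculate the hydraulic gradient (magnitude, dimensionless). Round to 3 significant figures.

Taking W1 as reference: W2−W1 = (65, 75, +0.15); W3−W1 = (40, 235, +0.25).
Determinant of the coordinate differences = 65·235 − 40·75 = 12275.
∂h/∂x = [(+0.15)·235 − (+0.25)·75] / 12275 = +0.001344
∂h/∂y = [65·(+0.25) − 40·(+0.15)] / 12275 = +0.0008350
|∇h| = √(0.001344² + 0.0008350²) = 0.001582

0.00158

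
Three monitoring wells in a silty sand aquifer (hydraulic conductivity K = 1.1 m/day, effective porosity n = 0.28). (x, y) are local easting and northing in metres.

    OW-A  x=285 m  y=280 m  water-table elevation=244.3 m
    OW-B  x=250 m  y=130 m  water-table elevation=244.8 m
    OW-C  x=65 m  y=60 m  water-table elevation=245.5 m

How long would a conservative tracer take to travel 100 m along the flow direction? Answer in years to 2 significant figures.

Differences from OW-A: to OW-B (Δx, Δy, Δh) = (-35, -150, +0.5); to OW-C = (-220, -220, +1.2).
Solve a·Δx + b·Δy = Δh: det = (-35)·(-220) − (-220)·(-150) = -25300.
∂h/∂x = [(+0.5)·(-220) − (+1.2)·(-150)] / -25300 = -0.002767
∂h/∂y = [(-35)·(+1.2) − (-220)·(+0.5)] / -25300 = -0.002688
|∇h| = √(-0.002767² + -0.002688²) = 0.003858
Seepage velocity v = K·i/n = 1.1 × 0.003858 / 0.28 = 0.01516 m/day.
t = 100 / 0.01516 = 6596 days = 18.1 years.

18 years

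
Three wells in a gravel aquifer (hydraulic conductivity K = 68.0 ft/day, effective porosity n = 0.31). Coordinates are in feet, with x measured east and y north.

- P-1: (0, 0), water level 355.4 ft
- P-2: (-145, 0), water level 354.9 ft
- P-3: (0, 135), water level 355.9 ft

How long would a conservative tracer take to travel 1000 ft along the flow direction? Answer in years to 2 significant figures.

∂h/∂x = (354.9 − 355.4) / (-145 − 0) = +0.003448
∂h/∂y = (355.9 − 355.4) / (135 − 0) = +0.003704
|∇h| = √(0.003448² + 0.003704²) = 0.00506
Seepage velocity v = K·i/n = 68.0 × 0.00506 / 0.31 = 1.11 ft/day.
t = 1000 / 1.11 = 900.9 days = 2.47 years.

2.5 years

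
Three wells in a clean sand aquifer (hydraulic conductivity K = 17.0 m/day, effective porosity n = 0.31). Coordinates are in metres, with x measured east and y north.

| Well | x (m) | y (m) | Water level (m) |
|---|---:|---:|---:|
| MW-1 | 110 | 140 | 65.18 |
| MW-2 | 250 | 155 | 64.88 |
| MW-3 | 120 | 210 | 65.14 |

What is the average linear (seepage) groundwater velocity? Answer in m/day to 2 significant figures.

With h = a·x + b·y + c and MW-1 as origin, the differences give:
  140·a + 15·b = -0.30
  10·a + 70·b = -0.04
Eliminate b (×70 and ×15, subtract): 9650·a = -20.400 → a = ∂h/∂x = -0.002114
Back-substitute: b = ∂h/∂y = -0.0002694.
|∇h| = √(-0.002114² + -0.0002694²) = 0.002131
Seepage velocity v = K·i/n = 17.0 × 0.002131 / 0.31 = 0.1169 m/day.

0.12 m/day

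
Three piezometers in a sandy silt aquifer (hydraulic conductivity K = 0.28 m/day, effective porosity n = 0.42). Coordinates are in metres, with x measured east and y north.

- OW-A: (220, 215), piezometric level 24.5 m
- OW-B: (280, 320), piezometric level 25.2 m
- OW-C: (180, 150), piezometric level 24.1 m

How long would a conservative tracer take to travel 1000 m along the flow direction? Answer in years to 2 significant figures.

Taking OW-A as reference: OW-B−OW-A = (60, 105, +0.7); OW-C−OW-A = (-40, -65, -0.4).
Determinant of the coordinate differences = 60·(-65) − (-40)·105 = 300.
∂h/∂x = [(+0.7)·(-65) − (-0.4)·105] / 300 = -0.01167
∂h/∂y = [60·(-0.4) − (-40)·(+0.7)] / 300 = +0.01333
|∇h| = √(-0.01167² + 0.01333²) = 0.01772
Seepage velocity v = K·i/n = 0.28 × 0.01772 / 0.42 = 0.01181 m/day.
t = 1000 / 0.01181 = 8.467e+04 days = 232 years.

230 years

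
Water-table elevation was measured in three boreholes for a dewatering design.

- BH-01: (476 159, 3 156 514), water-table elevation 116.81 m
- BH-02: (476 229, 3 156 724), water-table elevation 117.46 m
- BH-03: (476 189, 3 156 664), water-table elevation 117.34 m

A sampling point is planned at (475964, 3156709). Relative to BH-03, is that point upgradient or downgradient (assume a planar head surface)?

upgradient

Differences from BH-01: to BH-02 (Δx, Δy, Δh) = (70, 210, +0.65); to BH-03 = (30, 150, +0.53).
Determinant of the coordinate differences = 70·150 − 30·210 = 4200.
∂h/∂x = [(+0.65)·150 − (+0.53)·210] / 4200 = -0.003286
∂h/∂y = [70·(+0.53) − 30·(+0.65)] / 4200 = +0.004190
Head at (475964, 3156709) = 116.81 + (-0.003286)·(-195) + (+0.004190)·(195) = 118.27 m.
That is higher than the 117.34 m at BH-03, so the point is upgradient.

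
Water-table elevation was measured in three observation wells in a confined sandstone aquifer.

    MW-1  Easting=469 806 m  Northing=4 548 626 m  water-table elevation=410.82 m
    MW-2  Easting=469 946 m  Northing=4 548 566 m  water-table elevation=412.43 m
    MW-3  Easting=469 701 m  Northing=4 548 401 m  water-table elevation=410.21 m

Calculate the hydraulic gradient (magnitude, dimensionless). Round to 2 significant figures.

0.011

With h = a·x + b·y + c and MW-1 as origin, the differences give:
  140·a + (-60)·b = +1.61
  (-105)·a + (-225)·b = -0.61
Eliminate b (×(-225) and ×(-60), subtract): -37800·a = -398.850 → a = ∂h/∂x = +0.01055
Back-substitute: b = ∂h/∂y = -0.002213.
|∇h| = √(0.01055² + -0.002213²) = 0.01078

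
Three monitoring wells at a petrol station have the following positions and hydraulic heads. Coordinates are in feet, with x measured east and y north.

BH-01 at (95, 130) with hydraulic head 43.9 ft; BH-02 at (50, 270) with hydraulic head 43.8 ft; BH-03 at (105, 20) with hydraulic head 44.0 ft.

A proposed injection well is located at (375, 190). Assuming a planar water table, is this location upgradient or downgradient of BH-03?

downgradient

Differences from BH-01: to BH-02 (Δx, Δy, Δh) = (-45, 140, -0.1); to BH-03 = (10, -110, +0.1).
Solve a·Δx + b·Δy = Δh: det = (-45)·(-110) − 10·140 = 3550.
∂h/∂x = [(-0.1)·(-110) − (+0.1)·140] / 3550 = -0.0008451
∂h/∂y = [(-45)·(+0.1) − 10·(-0.1)] / 3550 = -0.0009859
Head at (375, 190) = 43.9 + (-0.0008451)·(280) + (-0.0009859)·(60) = 43.60 ft.
That is lower than the 44.0 ft at BH-03, so the point is downgradient.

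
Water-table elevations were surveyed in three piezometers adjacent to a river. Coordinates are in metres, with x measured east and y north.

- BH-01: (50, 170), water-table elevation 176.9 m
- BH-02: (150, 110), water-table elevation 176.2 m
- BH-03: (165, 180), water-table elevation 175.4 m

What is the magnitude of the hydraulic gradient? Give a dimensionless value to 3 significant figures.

Differences from BH-01: to BH-02 (Δx, Δy, Δh) = (100, -60, -0.7); to BH-03 = (115, 10, -1.5).
Solve a·Δx + b·Δy = Δh: det = 100·10 − 115·(-60) = 7900.
∂h/∂x = [(-0.7)·10 − (-1.5)·(-60)] / 7900 = -0.01228
∂h/∂y = [100·(-1.5) − 115·(-0.7)] / 7900 = -0.008797
|∇h| = √(-0.01228² + -0.008797²) = 0.01511

0.0151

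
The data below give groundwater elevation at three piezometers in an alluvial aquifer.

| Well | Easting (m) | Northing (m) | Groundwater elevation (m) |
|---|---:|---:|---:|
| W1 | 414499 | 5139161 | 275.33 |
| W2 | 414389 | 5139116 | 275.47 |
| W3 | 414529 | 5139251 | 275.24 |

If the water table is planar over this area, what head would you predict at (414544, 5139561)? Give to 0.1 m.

275.0 m

Three-point gradient (reference W1): Δ to W2 = (-110, -45, +0.14), Δ to W3 = (30, 90, -0.09).
∂h/∂x = -0.001000, ∂h/∂y = -0.0006667 (det = -8550).
h(414544, 5139561) = 275.33 + (-0.001000)·(45) + (-0.0006667)·(400) = 275.33 -0.045 -0.267 = 275.018 m.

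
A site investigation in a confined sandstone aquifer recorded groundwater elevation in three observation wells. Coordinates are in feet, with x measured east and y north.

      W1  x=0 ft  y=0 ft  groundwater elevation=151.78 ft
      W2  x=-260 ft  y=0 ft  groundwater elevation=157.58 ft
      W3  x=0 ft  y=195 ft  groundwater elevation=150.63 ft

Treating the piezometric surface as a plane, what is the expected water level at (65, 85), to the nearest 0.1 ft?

∂h/∂x = (157.58 − 151.78) / (-260 − 0) = -0.02231
∂h/∂y = (150.63 − 151.78) / (195 − 0) = -0.005897
h(65, 85) = 151.78 + (-0.02231)·(65) + (-0.005897)·(85) = 151.78 -1.450 -0.501 = 149.829 ft.

149.8 ft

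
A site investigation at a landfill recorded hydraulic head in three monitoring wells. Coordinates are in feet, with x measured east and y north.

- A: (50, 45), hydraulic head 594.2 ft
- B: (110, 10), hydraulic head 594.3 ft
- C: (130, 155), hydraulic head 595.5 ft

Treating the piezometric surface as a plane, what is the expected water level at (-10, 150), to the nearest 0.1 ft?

With h = a·x + b·y + c and A as origin, the differences give:
  60·a + (-35)·b = +0.1
  80·a + 110·b = +1.3
Eliminate b (×110 and ×(-35), subtract): 9400·a = 56.50 → a = ∂h/∂x = +0.006011
Back-substitute: b = ∂h/∂y = +0.007447.
h(-10, 150) = 594.2 + (+0.006011)·(-60) + (+0.007447)·(105) = 594.2 -0.361 +0.782 = 594.621 ft.

594.6 ft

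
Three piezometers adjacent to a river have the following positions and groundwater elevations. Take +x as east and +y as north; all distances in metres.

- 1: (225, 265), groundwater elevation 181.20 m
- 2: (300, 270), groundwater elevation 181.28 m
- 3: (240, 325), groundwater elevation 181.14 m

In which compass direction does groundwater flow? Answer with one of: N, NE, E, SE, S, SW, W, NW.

Taking 1 as reference: 2−1 = (75, 5, +0.08); 3−1 = (15, 60, -0.06).
Solve a·Δx + b·Δy = Δh: det = 75·60 − 15·5 = 4425.
∂h/∂x = [(+0.08)·60 − (-0.06)·5] / 4425 = +0.001153
∂h/∂y = [75·(-0.06) − 15·(+0.08)] / 4425 = -0.001288
Flow = −∇h = (-0.001153 east, +0.001288 north), which points northwest.

NW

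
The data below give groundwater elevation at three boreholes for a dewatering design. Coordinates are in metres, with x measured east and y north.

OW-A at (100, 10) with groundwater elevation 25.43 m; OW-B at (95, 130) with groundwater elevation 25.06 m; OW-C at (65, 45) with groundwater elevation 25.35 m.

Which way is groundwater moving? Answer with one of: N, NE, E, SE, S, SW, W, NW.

Differences from OW-A: to OW-B (Δx, Δy, Δh) = (-5, 120, -0.37); to OW-C = (-35, 35, -0.08).
Solve a·Δx + b·Δy = Δh: det = (-5)·35 − (-35)·120 = 4025.
∂h/∂x = [(-0.37)·35 − (-0.08)·120] / 4025 = -0.0008323
∂h/∂y = [(-5)·(-0.08) − (-35)·(-0.37)] / 4025 = -0.003118
Flow = −∇h = (+0.0008323 east, +0.003118 north), which points north.

N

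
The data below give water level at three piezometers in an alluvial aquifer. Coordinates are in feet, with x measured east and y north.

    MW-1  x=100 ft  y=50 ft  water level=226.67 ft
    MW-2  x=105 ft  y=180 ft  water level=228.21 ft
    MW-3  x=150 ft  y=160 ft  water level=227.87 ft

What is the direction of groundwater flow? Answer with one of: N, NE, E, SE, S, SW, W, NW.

S

With h = a·x + b·y + c and MW-1 as origin, the differences give:
  5·a + 130·b = +1.54
  50·a + 110·b = +1.20
Eliminate b (×110 and ×130, subtract): -5950·a = 13.400 → a = ∂h/∂x = -0.002252
Back-substitute: b = ∂h/∂y = +0.01193.
Flow = −∇h = (+0.002252 east, -0.01193 north), which points south.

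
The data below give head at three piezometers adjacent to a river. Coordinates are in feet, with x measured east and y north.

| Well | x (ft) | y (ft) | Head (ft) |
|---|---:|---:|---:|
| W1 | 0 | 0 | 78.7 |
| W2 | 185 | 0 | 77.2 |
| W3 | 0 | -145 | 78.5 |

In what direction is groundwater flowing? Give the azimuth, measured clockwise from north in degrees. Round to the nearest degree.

100°

∂h/∂x = (77.2 − 78.7) / (185 − 0) = -0.008108
∂h/∂y = (78.5 − 78.7) / (-145 − 0) = +0.001379
Flow direction (−∇h) has components (+0.008108 E, -0.001379 N).
Azimuth = atan2(E, N) = atan2(+0.008108, -0.001379) = 99.7° ≈ 100°.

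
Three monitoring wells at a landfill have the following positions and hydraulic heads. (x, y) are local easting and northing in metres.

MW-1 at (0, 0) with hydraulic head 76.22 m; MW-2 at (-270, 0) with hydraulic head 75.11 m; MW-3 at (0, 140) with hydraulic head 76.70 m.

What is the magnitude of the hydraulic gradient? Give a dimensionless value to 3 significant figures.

0.00535

∂h/∂x = (75.11 − 76.22) / (-270 − 0) = +0.004111
∂h/∂y = (76.70 − 76.22) / (140 − 0) = +0.003429
|∇h| = √(0.004111² + 0.003429²) = 0.005353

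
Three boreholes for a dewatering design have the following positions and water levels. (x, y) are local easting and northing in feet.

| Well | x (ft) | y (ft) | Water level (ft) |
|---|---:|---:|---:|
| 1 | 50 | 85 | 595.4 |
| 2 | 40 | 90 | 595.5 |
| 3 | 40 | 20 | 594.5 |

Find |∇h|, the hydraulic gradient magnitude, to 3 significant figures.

0.0146

Three-point gradient (reference 1): Δ to 2 = (-10, 5, +0.1), Δ to 3 = (-10, -65, -0.9).
∂h/∂x = -0.002857, ∂h/∂y = +0.01429 (det = 700).
|∇h| = √(-0.002857² + 0.01429²) = 0.01457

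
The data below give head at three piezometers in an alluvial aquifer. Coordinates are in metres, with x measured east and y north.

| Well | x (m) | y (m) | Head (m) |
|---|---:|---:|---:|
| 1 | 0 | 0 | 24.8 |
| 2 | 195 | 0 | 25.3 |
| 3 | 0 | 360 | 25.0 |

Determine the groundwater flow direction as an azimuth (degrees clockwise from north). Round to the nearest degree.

∂h/∂x = (25.3 − 24.8) / (195 − 0) = +0.002564
∂h/∂y = (25.0 − 24.8) / (360 − 0) = +0.0005556
Flow direction (−∇h) has components (-0.002564 E, -0.0005556 N).
Azimuth = atan2(E, N) = atan2(-0.002564, -0.0005556) = 257.8° ≈ 258°.

258°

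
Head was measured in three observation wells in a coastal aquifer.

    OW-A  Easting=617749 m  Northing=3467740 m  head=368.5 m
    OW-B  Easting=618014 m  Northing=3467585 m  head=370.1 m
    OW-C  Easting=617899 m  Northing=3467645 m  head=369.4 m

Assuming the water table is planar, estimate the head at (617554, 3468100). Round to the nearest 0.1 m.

367.5 m

Differences from OW-A: to OW-B (Δx, Δy, Δh) = (265, -155, +1.6); to OW-C = (150, -95, +0.9).
Determinant of the coordinate differences = 265·(-95) − 150·(-155) = -1925.
∂h/∂x = [(+1.6)·(-95) − (+0.9)·(-155)] / -1925 = +0.006494
∂h/∂y = [265·(+0.9) − 150·(+1.6)] / -1925 = +0.0007792
h(617554, 3468100) = 368.5 + (+0.006494)·(-195) + (+0.0007792)·(360) = 368.5 -1.266 +0.281 = 367.514 m.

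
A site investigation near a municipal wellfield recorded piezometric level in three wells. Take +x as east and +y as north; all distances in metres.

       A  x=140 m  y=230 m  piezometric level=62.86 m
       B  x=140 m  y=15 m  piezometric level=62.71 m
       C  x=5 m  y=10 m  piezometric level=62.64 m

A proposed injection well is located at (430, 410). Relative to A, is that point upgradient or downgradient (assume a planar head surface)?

With h = a·x + b·y + c and A as origin, the differences give:
  0·a + (-215)·b = -0.15
  (-135)·a + (-220)·b = -0.22
Eliminate b (×(-220) and ×(-215), subtract): -29025·a = -14.300 → a = ∂h/∂x = +0.0004927
Back-substitute: b = ∂h/∂y = +0.0006977.
Head at (430, 410) = 62.86 + (+0.0004927)·(290) + (+0.0006977)·(180) = 63.13 m.
That is higher than the 62.86 m at A, so the point is upgradient.

upgradient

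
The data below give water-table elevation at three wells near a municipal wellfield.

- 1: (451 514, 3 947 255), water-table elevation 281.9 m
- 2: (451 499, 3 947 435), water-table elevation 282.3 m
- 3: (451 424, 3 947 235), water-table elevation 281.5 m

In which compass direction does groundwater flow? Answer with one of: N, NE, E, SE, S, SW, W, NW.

SW

With h = a·x + b·y + c and 1 as origin, the differences give:
  (-15)·a + 180·b = +0.4
  (-90)·a + (-20)·b = -0.4
Eliminate b (×(-20) and ×180, subtract): 16500·a = 64.00 → a = ∂h/∂x = +0.003879
Back-substitute: b = ∂h/∂y = +0.002545.
Flow = −∇h = (-0.003879 east, -0.002545 north), which points southwest.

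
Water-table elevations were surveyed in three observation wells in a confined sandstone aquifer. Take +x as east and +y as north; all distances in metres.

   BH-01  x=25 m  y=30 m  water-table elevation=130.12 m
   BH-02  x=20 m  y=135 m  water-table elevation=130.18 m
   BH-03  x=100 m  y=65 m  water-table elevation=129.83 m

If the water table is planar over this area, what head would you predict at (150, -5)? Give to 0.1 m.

Taking BH-01 as reference: BH-02−BH-01 = (-5, 105, +0.06); BH-03−BH-01 = (75, 35, -0.29).
Solve a·Δx + b·Δy = Δh: det = (-5)·35 − 75·105 = -8050.
∂h/∂x = [(+0.06)·35 − (-0.29)·105] / -8050 = -0.004043
∂h/∂y = [(-5)·(-0.29) − 75·(+0.06)] / -8050 = +0.0003789
h(150, -5) = 130.12 + (-0.004043)·(125) + (+0.0003789)·(-35) = 130.12 -0.505 -0.013 = 129.601 m.

129.6 m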